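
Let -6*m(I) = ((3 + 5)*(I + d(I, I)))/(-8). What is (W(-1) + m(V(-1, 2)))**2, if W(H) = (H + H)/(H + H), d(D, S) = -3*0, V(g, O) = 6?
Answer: 4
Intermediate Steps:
d(D, S) = 0
W(H) = 1 (W(H) = (2*H)/((2*H)) = (2*H)*(1/(2*H)) = 1)
m(I) = I/6 (m(I) = -(3 + 5)*(I + 0)/(6*(-8)) = -8*I*(-1)/(6*8) = -(-1)*I/6 = I/6)
(W(-1) + m(V(-1, 2)))**2 = (1 + (1/6)*6)**2 = (1 + 1)**2 = 2**2 = 4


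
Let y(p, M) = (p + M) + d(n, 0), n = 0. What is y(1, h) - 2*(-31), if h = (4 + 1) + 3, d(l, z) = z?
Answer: 71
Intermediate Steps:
h = 8 (h = 5 + 3 = 8)
y(p, M) = M + p (y(p, M) = (p + M) + 0 = (M + p) + 0 = M + p)
y(1, h) - 2*(-31) = (8 + 1) - 2*(-31) = 9 + 62 = 71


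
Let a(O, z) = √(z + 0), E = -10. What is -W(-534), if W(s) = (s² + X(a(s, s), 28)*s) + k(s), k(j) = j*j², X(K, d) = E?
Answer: 151982808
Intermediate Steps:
a(O, z) = √z
X(K, d) = -10
k(j) = j³
W(s) = s² + s³ - 10*s (W(s) = (s² - 10*s) + s³ = s² + s³ - 10*s)
-W(-534) = -(-534)*(-10 - 534 + (-534)²) = -(-534)*(-10 - 534 + 285156) = -(-534)*284612 = -1*(-151982808) = 151982808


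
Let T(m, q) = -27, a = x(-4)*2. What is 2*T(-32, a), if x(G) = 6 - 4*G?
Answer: -54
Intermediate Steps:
a = 44 (a = (6 - 4*(-4))*2 = (6 + 16)*2 = 22*2 = 44)
2*T(-32, a) = 2*(-27) = -54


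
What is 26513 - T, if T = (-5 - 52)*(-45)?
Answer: 23948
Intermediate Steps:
T = 2565 (T = -57*(-45) = 2565)
26513 - T = 26513 - 1*2565 = 26513 - 2565 = 23948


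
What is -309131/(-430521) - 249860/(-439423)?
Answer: 243409248473/189180829383 ≈ 1.2866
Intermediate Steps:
-309131/(-430521) - 249860/(-439423) = -309131*(-1/430521) - 249860*(-1/439423) = 309131/430521 + 249860/439423 = 243409248473/189180829383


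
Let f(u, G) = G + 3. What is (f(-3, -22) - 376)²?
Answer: 156025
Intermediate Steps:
f(u, G) = 3 + G
(f(-3, -22) - 376)² = ((3 - 22) - 376)² = (-19 - 376)² = (-395)² = 156025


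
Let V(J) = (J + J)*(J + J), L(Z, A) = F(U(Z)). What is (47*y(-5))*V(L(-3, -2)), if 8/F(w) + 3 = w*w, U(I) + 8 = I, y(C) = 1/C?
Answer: -3008/17405 ≈ -0.17282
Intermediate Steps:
U(I) = -8 + I
F(w) = 8/(-3 + w²) (F(w) = 8/(-3 + w*w) = 8/(-3 + w²))
L(Z, A) = 8/(-3 + (-8 + Z)²)
V(J) = 4*J² (V(J) = (2*J)*(2*J) = 4*J²)
(47*y(-5))*V(L(-3, -2)) = (47/(-5))*(4*(8/(-3 + (-8 - 3)²))²) = (47*(-⅕))*(4*(8/(-3 + (-11)²))²) = -188*(8/(-3 + 121))²/5 = -188*(8/118)²/5 = -188*(8*(1/118))²/5 = -188*(4/59)²/5 = -188*16/(5*3481) = -47/5*64/3481 = -3008/17405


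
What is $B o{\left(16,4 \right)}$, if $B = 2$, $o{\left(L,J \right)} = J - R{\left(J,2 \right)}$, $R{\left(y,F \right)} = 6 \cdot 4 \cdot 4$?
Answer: $-184$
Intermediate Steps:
$R{\left(y,F \right)} = 96$ ($R{\left(y,F \right)} = 24 \cdot 4 = 96$)
$o{\left(L,J \right)} = -96 + J$ ($o{\left(L,J \right)} = J - 96 = -96 + J$)
$B o{\left(16,4 \right)} = 2 \left(-96 + 4\right) = 2 \left(-92\right) = -184$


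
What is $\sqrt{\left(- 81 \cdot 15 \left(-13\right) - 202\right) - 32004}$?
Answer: $i \sqrt{16411} \approx 128.11 i$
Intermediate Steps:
$\sqrt{\left(- 81 \cdot 15 \left(-13\right) - 202\right) - 32004} = \sqrt{\left(\left(-81\right) \left(-195\right) - 202\right) - 32004} = \sqrt{\left(15795 - 202\right) - 32004} = \sqrt{15593 - 32004} = \sqrt{-16411} = i \sqrt{16411}$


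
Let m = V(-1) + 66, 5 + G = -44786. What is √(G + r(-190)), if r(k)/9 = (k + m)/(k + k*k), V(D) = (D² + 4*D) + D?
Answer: I*√178269427455/1995 ≈ 211.64*I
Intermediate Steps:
V(D) = D² + 5*D
G = -44791 (G = -5 - 44786 = -44791)
m = 62 (m = -(5 - 1) + 66 = -1*4 + 66 = -4 + 66 = 62)
r(k) = 9*(62 + k)/(k + k²) (r(k) = 9*((k + 62)/(k + k*k)) = 9*((62 + k)/(k + k²)) = 9*(62 + k)/(k + k²))
√(G + r(-190)) = √(-44791 + 9*(62 - 190)/(-190*(1 - 190))) = √(-44791 + 9*(-1/190)*(-128)/(-189)) = √(-44791 + 9*(-1/190)*(-1/189)*(-128)) = √(-44791 - 64/1995) = √(-89358109/1995) = I*√178269427455/1995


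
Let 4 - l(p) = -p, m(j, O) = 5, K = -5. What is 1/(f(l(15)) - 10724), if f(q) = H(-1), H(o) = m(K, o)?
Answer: -1/10719 ≈ -9.3292e-5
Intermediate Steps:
l(p) = 4 + p (l(p) = 4 - (-1)*p = 4 + p)
H(o) = 5
f(q) = 5
1/(f(l(15)) - 10724) = 1/(5 - 10724) = 1/(-10719) = -1/10719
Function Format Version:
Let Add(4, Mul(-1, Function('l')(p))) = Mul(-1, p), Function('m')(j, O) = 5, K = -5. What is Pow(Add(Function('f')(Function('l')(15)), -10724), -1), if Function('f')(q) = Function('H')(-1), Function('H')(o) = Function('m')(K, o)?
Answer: Rational(-1, 10719) ≈ -9.3292e-5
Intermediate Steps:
Function('l')(p) = Add(4, p) (Function('l')(p) = Add(4, Mul(-1, Mul(-1, p))) = Add(4, p))
Function('H')(o) = 5
Function('f')(q) = 5
Pow(Add(Function('f')(Function('l')(15)), -10724), -1) = Pow(Add(5, -10724), -1) = Pow(-10719, -1) = Rational(-1, 10719)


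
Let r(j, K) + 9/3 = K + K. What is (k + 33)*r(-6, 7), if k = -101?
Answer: -748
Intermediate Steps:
r(j, K) = -3 + 2*K (r(j, K) = -3 + (K + K) = -3 + 2*K)
(k + 33)*r(-6, 7) = (-101 + 33)*(-3 + 2*7) = -68*(-3 + 14) = -68*11 = -748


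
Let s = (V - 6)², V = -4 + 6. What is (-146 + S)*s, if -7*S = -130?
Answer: -14272/7 ≈ -2038.9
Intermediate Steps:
S = 130/7 (S = -⅐*(-130) = 130/7 ≈ 18.571)
V = 2
s = 16 (s = (2 - 6)² = (-4)² = 16)
(-146 + S)*s = (-146 + 130/7)*16 = -892/7*16 = -14272/7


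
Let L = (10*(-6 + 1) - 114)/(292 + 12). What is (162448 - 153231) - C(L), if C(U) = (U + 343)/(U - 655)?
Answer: 459226184/49821 ≈ 9217.5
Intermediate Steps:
L = -41/76 (L = (10*(-5) - 114)/304 = (-50 - 114)*(1/304) = -164*1/304 = -41/76 ≈ -0.53947)
C(U) = (343 + U)/(-655 + U)
(162448 - 153231) - C(L) = (162448 - 153231) - (343 - 41/76)/(-655 - 41/76) = 9217 - 26027/((-49821/76)*76) = 9217 - (-76)*26027/(49821*76) = 9217 - 1*(-26027/49821) = 9217 + 26027/49821 = 459226184/49821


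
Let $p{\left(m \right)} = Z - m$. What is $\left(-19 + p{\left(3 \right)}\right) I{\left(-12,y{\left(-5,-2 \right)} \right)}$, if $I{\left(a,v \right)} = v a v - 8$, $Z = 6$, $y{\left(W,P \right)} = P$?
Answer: $896$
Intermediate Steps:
$I{\left(a,v \right)} = -8 + a v^{2}$ ($I{\left(a,v \right)} = a v v - 8 = a v^{2} - 8 = -8 + a v^{2}$)
$p{\left(m \right)} = 6 - m$
$\left(-19 + p{\left(3 \right)}\right) I{\left(-12,y{\left(-5,-2 \right)} \right)} = \left(-19 + \left(6 - 3\right)\right) \left(-8 - 12 \left(-2\right)^{2}\right) = \left(-19 + \left(6 - 3\right)\right) \left(-8 - 48\right) = \left(-19 + 3\right) \left(-8 - 48\right) = \left(-16\right) \left(-56\right) = 896$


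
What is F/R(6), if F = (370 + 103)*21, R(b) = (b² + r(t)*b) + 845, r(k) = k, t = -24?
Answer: 903/67 ≈ 13.478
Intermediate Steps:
R(b) = 845 + b² - 24*b (R(b) = (b² - 24*b) + 845 = 845 + b² - 24*b)
F = 9933 (F = 473*21 = 9933)
F/R(6) = 9933/(845 + 6² - 24*6) = 9933/(845 + 36 - 144) = 9933/737 = 9933*(1/737) = 903/67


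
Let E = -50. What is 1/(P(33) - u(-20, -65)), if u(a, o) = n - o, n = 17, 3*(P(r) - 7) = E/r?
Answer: -99/7475 ≈ -0.013244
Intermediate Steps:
P(r) = 7 - 50/(3*r) (P(r) = 7 + (-50/r)/3 = 7 - 50/(3*r))
u(a, o) = 17 - o
1/(P(33) - u(-20, -65)) = 1/((7 - 50/3/33) - (17 - 1*(-65))) = 1/((7 - 50/3*1/33) - (17 + 65)) = 1/((7 - 50/99) - 1*82) = 1/(643/99 - 82) = 1/(-7475/99) = -99/7475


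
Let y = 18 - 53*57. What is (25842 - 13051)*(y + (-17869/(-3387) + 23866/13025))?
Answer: -1690532673074978/44115675 ≈ -3.8320e+7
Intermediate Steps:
y = -3003 (y = 18 - 3021 = -3003)
(25842 - 13051)*(y + (-17869/(-3387) + 23866/13025)) = (25842 - 13051)*(-3003 + (-17869/(-3387) + 23866/13025)) = 12791*(-3003 + (-17869*(-1/3387) + 23866*(1/13025))) = 12791*(-3003 + (17869/3387 + 23866/13025)) = 12791*(-3003 + 313577867/44115675) = 12791*(-132165794158/44115675) = -1690532673074978/44115675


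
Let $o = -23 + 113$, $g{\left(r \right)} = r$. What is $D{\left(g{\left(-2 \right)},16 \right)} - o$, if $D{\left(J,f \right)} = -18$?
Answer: $-108$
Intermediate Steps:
$o = 90$
$D{\left(g{\left(-2 \right)},16 \right)} - o = -18 - 90 = -108$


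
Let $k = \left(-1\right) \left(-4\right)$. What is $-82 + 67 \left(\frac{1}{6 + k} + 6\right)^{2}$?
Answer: $\frac{241107}{100} \approx 2411.1$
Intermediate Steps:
$k = 4$
$-82 + 67 \left(\frac{1}{6 + k} + 6\right)^{2} = -82 + 67 \left(\frac{1}{6 + 4} + 6\right)^{2} = -82 + 67 \left(\frac{1}{10} + 6\right)^{2} = -82 + 67 \left(\frac{61}{10}\right)^{2} = -82 + 67 \cdot \frac{3721}{100} = -82 + \frac{249307}{100} = \frac{241107}{100}$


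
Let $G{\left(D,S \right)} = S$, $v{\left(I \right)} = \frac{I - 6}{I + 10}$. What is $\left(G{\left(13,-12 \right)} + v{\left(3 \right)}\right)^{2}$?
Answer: $\frac{25281}{169} \approx 149.59$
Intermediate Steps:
$v{\left(I \right)} = \frac{-6 + I}{10 + I}$
$\left(G{\left(13,-12 \right)} + v{\left(3 \right)}\right)^{2} = \left(-12 + \frac{-6 + 3}{10 + 3}\right)^{2} = \left(-12 + \frac{1}{13} \left(-3\right)\right)^{2} = \left(-12 - \frac{3}{13}\right)^{2} = \left(- \frac{159}{13}\right)^{2} = \frac{25281}{169}$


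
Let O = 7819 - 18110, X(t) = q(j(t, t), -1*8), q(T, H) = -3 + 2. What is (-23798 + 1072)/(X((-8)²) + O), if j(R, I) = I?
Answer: 11363/5146 ≈ 2.2081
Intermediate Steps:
q(T, H) = -1
X(t) = -1
O = -10291
(-23798 + 1072)/(X((-8)²) + O) = (-23798 + 1072)/(-1 - 10291) = -22726/(-10292) = -22726*(-1/10292) = 11363/5146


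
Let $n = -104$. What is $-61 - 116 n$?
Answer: $12003$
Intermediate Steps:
$-61 - 116 n = -61 - -12064 = -61 + 12064 = 12003$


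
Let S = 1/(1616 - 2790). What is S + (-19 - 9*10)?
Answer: -127967/1174 ≈ -109.00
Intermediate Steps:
S = -1/1174 (S = 1/(-1174) = -1/1174 ≈ -0.00085179)
S + (-19 - 9*10) = -1/1174 + (-19 - 9*10) = -1/1174 + (-19 - 90) = -1/1174 - 109 = -127967/1174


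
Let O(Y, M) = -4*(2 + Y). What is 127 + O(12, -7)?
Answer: 71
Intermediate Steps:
O(Y, M) = -8 - 4*Y
127 + O(12, -7) = 127 + (-8 - 4*12) = 127 + (-8 - 48) = 127 - 56 = 71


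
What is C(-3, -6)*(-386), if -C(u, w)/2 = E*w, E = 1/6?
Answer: -772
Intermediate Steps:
E = ⅙ (E = 1*(⅙) = ⅙ ≈ 0.16667)
C(u, w) = -w/3
C(-3, -6)*(-386) = -⅓*(-6)*(-386) = 2*(-386) = -772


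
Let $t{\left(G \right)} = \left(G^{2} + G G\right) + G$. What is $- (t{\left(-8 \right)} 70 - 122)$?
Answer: $-8278$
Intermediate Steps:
$t{\left(G \right)} = G + 2 G^{2}$ ($t{\left(G \right)} = \left(G^{2} + G^{2}\right) + G = 2 G^{2} + G = G + 2 G^{2}$)
$- (t{\left(-8 \right)} 70 - 122) = - (- 8 \left(1 + 2 \left(-8\right)\right) 70 - 122) = - (- 8 \left(1 - 16\right) 70 - 122) = - (\left(-8\right) \left(-15\right) 70 - 122) = - (120 \cdot 70 - 122) = - (8400 - 122) = \left(-1\right) 8278 = -8278$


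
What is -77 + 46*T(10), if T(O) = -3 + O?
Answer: 245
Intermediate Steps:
-77 + 46*T(10) = -77 + 46*(-3 + 10) = -77 + 46*7 = -77 + 322 = 245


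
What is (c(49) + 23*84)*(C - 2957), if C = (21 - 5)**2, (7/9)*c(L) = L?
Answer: -5388495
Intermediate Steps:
c(L) = 9*L/7
C = 256 (C = 16**2 = 256)
(c(49) + 23*84)*(C - 2957) = ((9/7)*49 + 23*84)*(256 - 2957) = (63 + 1932)*(-2701) = 1995*(-2701) = -5388495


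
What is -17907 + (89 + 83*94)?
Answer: -10016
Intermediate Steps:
-17907 + (89 + 83*94) = -17907 + (89 + 7802) = -17907 + 7891 = -10016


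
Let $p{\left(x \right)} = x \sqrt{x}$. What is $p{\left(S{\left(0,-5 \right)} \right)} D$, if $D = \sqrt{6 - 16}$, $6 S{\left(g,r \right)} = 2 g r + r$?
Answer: $\frac{25 \sqrt{3}}{18} \approx 2.4056$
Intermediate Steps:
$S{\left(g,r \right)} = \frac{r}{6} + \frac{g r}{3}$ ($S{\left(g,r \right)} = \frac{2 g r + r}{6} = \frac{r + 2 g r}{6} = \frac{r}{6} + \frac{g r}{3}$)
$p{\left(x \right)} = x^{\frac{3}{2}}$
$D = i \sqrt{10}$ ($D = \sqrt{-10} = i \sqrt{10} \approx 3.1623 i$)
$p{\left(S{\left(0,-5 \right)} \right)} D = \left(\frac{1}{6} \left(-5\right) \left(1 + 2 \cdot 0\right)\right)^{\frac{3}{2}} i \sqrt{10} = \left(\frac{1}{6} \left(-5\right) \left(1 + 0\right)\right)^{\frac{3}{2}} i \sqrt{10} = \left(\frac{1}{6} \left(-5\right) 1\right)^{\frac{3}{2}} i \sqrt{10} = \left(- \frac{5}{6}\right)^{\frac{3}{2}} i \sqrt{10} = - \frac{5 i \sqrt{30}}{36} i \sqrt{10} = \frac{25 \sqrt{3}}{18}$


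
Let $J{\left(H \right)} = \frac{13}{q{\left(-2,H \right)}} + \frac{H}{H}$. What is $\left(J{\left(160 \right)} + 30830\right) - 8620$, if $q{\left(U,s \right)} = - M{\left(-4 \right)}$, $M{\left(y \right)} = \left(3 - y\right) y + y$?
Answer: $\frac{710765}{32} \approx 22211.0$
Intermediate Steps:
$M{\left(y \right)} = y + y \left(3 - y\right)$ ($M{\left(y \right)} = y \left(3 - y\right) + y = y + y \left(3 - y\right)$)
$q{\left(U,s \right)} = 32$ ($q{\left(U,s \right)} = - \left(-4\right) \left(4 - -4\right) = - \left(-4\right) \left(4 + 4\right) = - \left(-4\right) 8 = \left(-1\right) \left(-32\right) = 32$)
$J{\left(H \right)} = \frac{45}{32}$ ($J{\left(H \right)} = \frac{13}{32} + \frac{H}{H} = 13 \cdot \frac{1}{32} + 1 = \frac{13}{32} + 1 = \frac{45}{32}$)
$\left(J{\left(160 \right)} + 30830\right) - 8620 = \left(\frac{45}{32} + 30830\right) - 8620 = \frac{986605}{32} - 8620 = \frac{710765}{32}$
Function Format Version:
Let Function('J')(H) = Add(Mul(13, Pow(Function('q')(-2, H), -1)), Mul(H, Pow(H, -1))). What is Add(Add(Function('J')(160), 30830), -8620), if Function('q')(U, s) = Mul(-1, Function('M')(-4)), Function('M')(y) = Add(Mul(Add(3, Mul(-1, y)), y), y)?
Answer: Rational(710765, 32) ≈ 22211.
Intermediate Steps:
Function('M')(y) = Add(y, Mul(y, Add(3, Mul(-1, y)))) (Function('M')(y) = Add(Mul(y, Add(3, Mul(-1, y))), y) = Add(y, Mul(y, Add(3, Mul(-1, y)))))
Function('q')(U, s) = 32 (Function('q')(U, s) = Mul(-1, Mul(-4, Add(4, Mul(-1, -4)))) = Mul(-1, Mul(-4, Add(4, 4))) = Mul(-1, Mul(-4, 8)) = Mul(-1, -32) = 32)
Function('J')(H) = Rational(45, 32) (Function('J')(H) = Add(Mul(13, Pow(32, -1)), Mul(H, Pow(H, -1))) = Add(Mul(13, Rational(1, 32)), 1) = Add(Rational(13, 32), 1) = Rational(45, 32))
Add(Add(Function('J')(160), 30830), -8620) = Add(Add(Rational(45, 32), 30830), -8620) = Add(Rational(986605, 32), -8620) = Rational(710765, 32)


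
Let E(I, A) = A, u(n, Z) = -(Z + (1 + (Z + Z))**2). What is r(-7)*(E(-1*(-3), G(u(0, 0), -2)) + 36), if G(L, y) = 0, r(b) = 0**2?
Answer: 0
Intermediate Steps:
u(n, Z) = -Z - (1 + 2*Z)**2 (u(n, Z) = -(Z + (1 + 2*Z)**2) = -Z - (1 + 2*Z)**2)
r(b) = 0
r(-7)*(E(-1*(-3), G(u(0, 0), -2)) + 36) = 0*(0 + 36) = 0*36 = 0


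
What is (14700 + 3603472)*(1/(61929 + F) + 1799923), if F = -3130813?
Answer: 4996473824830114533/767221 ≈ 6.5124e+12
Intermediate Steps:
(14700 + 3603472)*(1/(61929 + F) + 1799923) = (14700 + 3603472)*(1/(61929 - 3130813) + 1799923) = 3618172*(1/(-3068884) + 1799923) = 3618172*(-1/3068884 + 1799923) = 3618172*(5523754895931/3068884) = 4996473824830114533/767221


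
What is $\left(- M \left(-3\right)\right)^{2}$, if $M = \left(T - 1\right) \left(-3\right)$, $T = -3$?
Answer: $1296$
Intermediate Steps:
$M = 12$ ($M = \left(-3 - 1\right) \left(-3\right) = \left(-4\right) \left(-3\right) = 12$)
$\left(- M \left(-3\right)\right)^{2} = \left(\left(-1\right) 12 \left(-3\right)\right)^{2} = \left(\left(-12\right) \left(-3\right)\right)^{2} = 36^{2} = 1296$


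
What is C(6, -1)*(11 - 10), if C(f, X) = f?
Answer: 6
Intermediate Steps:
C(6, -1)*(11 - 10) = 6*(11 - 10) = 6*1 = 6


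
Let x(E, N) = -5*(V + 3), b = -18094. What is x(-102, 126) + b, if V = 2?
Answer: -18119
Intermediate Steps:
x(E, N) = -25 (x(E, N) = -5*(2 + 3) = -5*5 = -25)
x(-102, 126) + b = -25 - 18094 = -18119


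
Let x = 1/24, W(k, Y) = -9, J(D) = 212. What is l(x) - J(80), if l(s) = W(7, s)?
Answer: -221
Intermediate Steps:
x = 1/24 ≈ 0.041667
l(s) = -9
l(x) - J(80) = -9 - 1*212 = -9 - 212 = -221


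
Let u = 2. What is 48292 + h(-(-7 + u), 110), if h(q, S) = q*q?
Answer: 48317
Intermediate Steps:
h(q, S) = q²
48292 + h(-(-7 + u), 110) = 48292 + (-(-7 + 2))² = 48292 + (-1*(-5))² = 48292 + 5² = 48292 + 25 = 48317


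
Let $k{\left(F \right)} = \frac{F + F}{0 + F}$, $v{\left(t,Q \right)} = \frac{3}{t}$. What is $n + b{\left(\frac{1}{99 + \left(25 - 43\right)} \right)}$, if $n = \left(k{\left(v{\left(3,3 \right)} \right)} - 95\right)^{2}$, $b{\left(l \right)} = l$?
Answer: $\frac{700570}{81} \approx 8649.0$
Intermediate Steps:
$k{\left(F \right)} = 2$ ($k{\left(F \right)} = \frac{2 F}{F} = 2$)
$n = 8649$ ($n = \left(2 - 95\right)^{2} = \left(-93\right)^{2} = 8649$)
$n + b{\left(\frac{1}{99 + \left(25 - 43\right)} \right)} = 8649 + \frac{1}{99 + \left(25 - 43\right)} = 8649 + \frac{1}{99 - 18} = 8649 + \frac{1}{81} = \frac{700570}{81}$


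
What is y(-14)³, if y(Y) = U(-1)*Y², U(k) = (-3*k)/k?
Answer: -203297472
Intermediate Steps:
U(k) = -3
y(Y) = -3*Y²
y(-14)³ = (-3*(-14)²)³ = (-3*196)³ = (-588)³ = -203297472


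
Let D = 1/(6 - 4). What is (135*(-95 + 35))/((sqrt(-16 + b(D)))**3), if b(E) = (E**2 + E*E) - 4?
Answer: -1800*I*sqrt(78)/169 ≈ -94.066*I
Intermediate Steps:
D = 1/2 ≈ 0.50000
b(E) = -4 + 2*E**2 (b(E) = (E**2 + E**2) - 4 = 2*E**2 - 4 = -4 + 2*E**2)
(135*(-95 + 35))/((sqrt(-16 + b(D)))**3) = (135*(-95 + 35))/((sqrt(-16 + (-4 + 2*(1/2)**2)))**3) = (135*(-60))/((sqrt(-16 + (-4 + 2*(1/4))))**3) = -8100/(-16 + (-4 + 1/2))**(3/2) = -8100/(-16 - 7/2)**(3/2) = -8100*2*I*sqrt(78)/1521 = -1800*I*sqrt(78)/169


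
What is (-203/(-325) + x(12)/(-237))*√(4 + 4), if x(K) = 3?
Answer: 31424*√2/25675 ≈ 1.7309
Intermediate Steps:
(-203/(-325) + x(12)/(-237))*√(4 + 4) = (-203/(-325) + 3/(-237))*√(4 + 4) = (-203*(-1/325) + 3*(-1/237))*√8 = (203/325 - 1/79)*(2*√2) = 15712*(2*√2)/25675 = 31424*√2/25675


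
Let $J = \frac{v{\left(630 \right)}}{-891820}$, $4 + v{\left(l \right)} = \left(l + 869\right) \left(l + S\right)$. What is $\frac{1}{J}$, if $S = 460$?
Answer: $- \frac{445910}{816953} \approx -0.54582$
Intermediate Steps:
$v{\left(l \right)} = -4 + \left(460 + l\right) \left(869 + l\right)$ ($v{\left(l \right)} = -4 + \left(l + 869\right) \left(l + 460\right) = -4 + \left(869 + l\right) \left(460 + l\right) = -4 + \left(460 + l\right) \left(869 + l\right)$)
$J = - \frac{816953}{445910}$ ($J = \frac{399736 + 630^{2} + 1329 \cdot 630}{-891820} = \left(399736 + 396900 + 837270\right) \left(- \frac{1}{891820}\right) = 1633906 \left(- \frac{1}{891820}\right) = - \frac{816953}{445910} \approx -1.8321$)
$\frac{1}{J} = \frac{1}{- \frac{816953}{445910}} = - \frac{445910}{816953}$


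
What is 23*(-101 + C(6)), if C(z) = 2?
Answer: -2277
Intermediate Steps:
23*(-101 + C(6)) = 23*(-101 + 2) = 23*(-99) = -2277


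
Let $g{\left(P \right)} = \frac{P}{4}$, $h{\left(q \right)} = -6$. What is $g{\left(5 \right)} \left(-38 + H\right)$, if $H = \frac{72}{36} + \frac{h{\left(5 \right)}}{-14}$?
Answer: $- \frac{1245}{28} \approx -44.464$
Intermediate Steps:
$g{\left(P \right)} = \frac{P}{4}$ ($g{\left(P \right)} = P \frac{1}{4} = \frac{P}{4}$)
$H = \frac{17}{7}$ ($H = \frac{72}{36} - \frac{6}{-14} = 72 \cdot \frac{1}{36} - - \frac{3}{7} = 2 + \frac{3}{7} = \frac{17}{7} \approx 2.4286$)
$g{\left(5 \right)} \left(-38 + H\right) = \frac{1}{4} \cdot 5 \left(-38 + \frac{17}{7}\right) = \frac{5}{4} \left(- \frac{249}{7}\right) = - \frac{1245}{28}$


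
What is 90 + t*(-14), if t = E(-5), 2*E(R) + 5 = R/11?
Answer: 1410/11 ≈ 128.18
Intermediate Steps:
E(R) = -5/2 + R/22 (E(R) = -5/2 + (R/11)/2 = -5/2 + R/22)
t = -30/11 (t = -5/2 + (1/22)*(-5) = -5/2 - 5/22 = -30/11 ≈ -2.7273)
90 + t*(-14) = 90 - 30/11*(-14) = 90 + 420/11 = 1410/11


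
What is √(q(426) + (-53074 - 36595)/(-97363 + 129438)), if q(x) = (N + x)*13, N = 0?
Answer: √227785976723/6415 ≈ 74.399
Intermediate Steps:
q(x) = 13*x (q(x) = (0 + x)*13 = x*13 = 13*x)
√(q(426) + (-53074 - 36595)/(-97363 + 129438)) = √(13*426 + (-53074 - 36595)/(-97363 + 129438)) = √(5538 - 89669/32075) = √(177541681/32075) = √227785976723/6415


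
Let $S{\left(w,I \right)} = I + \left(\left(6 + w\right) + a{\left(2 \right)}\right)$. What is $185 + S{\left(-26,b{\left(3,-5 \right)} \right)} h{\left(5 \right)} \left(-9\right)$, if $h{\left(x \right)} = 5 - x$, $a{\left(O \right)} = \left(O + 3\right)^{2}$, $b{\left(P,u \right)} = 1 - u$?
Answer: $185$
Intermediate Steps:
$a{\left(O \right)} = \left(3 + O\right)^{2}$
$S{\left(w,I \right)} = 31 + I + w$ ($S{\left(w,I \right)} = I + \left(\left(6 + w\right) + \left(3 + 2\right)^{2}\right) = I + \left(\left(6 + w\right) + 5^{2}\right) = I + \left(\left(6 + w\right) + 25\right) = I + \left(31 + w\right) = 31 + I + w$)
$185 + S{\left(-26,b{\left(3,-5 \right)} \right)} h{\left(5 \right)} \left(-9\right) = 185 + \left(31 + \left(1 - -5\right) - 26\right) \left(5 - 5\right) \left(-9\right) = 185 + \left(31 + \left(1 + 5\right) - 26\right) \left(5 - 5\right) \left(-9\right) = 185 + \left(31 + 6 - 26\right) 0 \left(-9\right) = 185 + 11 \cdot 0 = 185 + 0 = 185$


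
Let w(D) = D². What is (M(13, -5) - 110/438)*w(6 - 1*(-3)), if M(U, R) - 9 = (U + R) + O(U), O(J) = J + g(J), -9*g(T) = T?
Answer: 167364/73 ≈ 2292.7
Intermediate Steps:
g(T) = -T/9
O(J) = 8*J/9 (O(J) = J - J/9 = 8*J/9)
M(U, R) = 9 + R + 17*U/9 (M(U, R) = 9 + ((U + R) + 8*U/9) = 9 + ((R + U) + 8*U/9) = 9 + (R + 17*U/9) = 9 + R + 17*U/9)
(M(13, -5) - 110/438)*w(6 - 1*(-3)) = ((9 - 5 + (17/9)*13) - 110/438)*(6 - 1*(-3))² = ((9 - 5 + 221/9) - 110*1/438)*(6 + 3)² = (257/9 - 55/219)*9² = (18596/657)*81 = 167364/73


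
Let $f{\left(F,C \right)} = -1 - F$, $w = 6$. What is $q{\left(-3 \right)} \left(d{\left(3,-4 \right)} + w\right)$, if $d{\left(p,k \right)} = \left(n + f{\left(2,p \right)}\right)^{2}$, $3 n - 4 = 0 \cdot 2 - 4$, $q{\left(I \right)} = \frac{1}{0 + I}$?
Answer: $-5$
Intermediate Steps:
$q{\left(I \right)} = \frac{1}{I}$
$n = 0$ ($n = \frac{4}{3} + \frac{0 \cdot 2 - 4}{3} = \frac{4}{3} + \frac{0 - 4}{3} = \frac{4}{3} + \frac{1}{3} \left(-4\right) = \frac{4}{3} - \frac{4}{3} = 0$)
$d{\left(p,k \right)} = 9$ ($d{\left(p,k \right)} = \left(0 - 3\right)^{2} = \left(-3\right)^{2} = 9$)
$q{\left(-3 \right)} \left(d{\left(3,-4 \right)} + w\right) = \frac{9 + 6}{-3} = \left(- \frac{1}{3}\right) 15 = -5$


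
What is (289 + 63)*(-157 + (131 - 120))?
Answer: -51392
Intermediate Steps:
(289 + 63)*(-157 + (131 - 120)) = 352*(-157 + 11) = 352*(-146) = -51392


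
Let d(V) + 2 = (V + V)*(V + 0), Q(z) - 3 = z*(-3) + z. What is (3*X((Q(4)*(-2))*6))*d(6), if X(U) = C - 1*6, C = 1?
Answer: -1050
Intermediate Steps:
Q(z) = 3 - 2*z (Q(z) = 3 + (z*(-3) + z) = 3 + (-3*z + z) = 3 - 2*z)
d(V) = -2 + 2*V² (d(V) = -2 + (V + V)*(V + 0) = -2 + (2*V)*V = -2 + 2*V²)
X(U) = -5 (X(U) = 1 - 1*6 = 1 - 6 = -5)
(3*X((Q(4)*(-2))*6))*d(6) = (3*(-5))*(-2 + 2*6²) = -15*(-2 + 2*36) = -15*(-2 + 72) = -15*70 = -1050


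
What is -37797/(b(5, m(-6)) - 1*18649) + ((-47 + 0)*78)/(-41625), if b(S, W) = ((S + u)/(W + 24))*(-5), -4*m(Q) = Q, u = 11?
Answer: 27908540623/13198718625 ≈ 2.1145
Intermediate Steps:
m(Q) = -Q/4
b(S, W) = -5*(11 + S)/(24 + W) (b(S, W) = ((S + 11)/(W + 24))*(-5) = ((11 + S)/(24 + W))*(-5) = -5*(11 + S)/(24 + W))
-37797/(b(5, m(-6)) - 1*18649) + ((-47 + 0)*78)/(-41625) = -37797/(5*(-11 - 1*5)/(24 - ¼*(-6)) - 1*18649) + ((-47 + 0)*78)/(-41625) = -37797/(5*(-11 - 5)/(24 + 3/2) - 18649) - 47*78*(-1/41625) = -37797/(5*(-16)/(51/2) - 18649) - 3666*(-1/41625) = -37797/(5*(2/51)*(-16) - 18649) + 1222/13875 = -37797/(-160/51 - 18649) + 1222/13875 = -37797/(-951259/51) + 1222/13875 = -37797*(-51/951259) + 1222/13875 = 1927647/951259 + 1222/13875 = 27908540623/13198718625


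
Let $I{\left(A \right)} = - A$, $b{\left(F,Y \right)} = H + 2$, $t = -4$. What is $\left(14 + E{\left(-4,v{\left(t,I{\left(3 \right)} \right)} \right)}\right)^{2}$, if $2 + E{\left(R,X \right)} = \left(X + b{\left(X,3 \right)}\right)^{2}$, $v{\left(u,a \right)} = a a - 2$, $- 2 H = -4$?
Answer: $17689$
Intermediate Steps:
$H = 2$ ($H = \left(- \frac{1}{2}\right) \left(-4\right) = 2$)
$b{\left(F,Y \right)} = 4$ ($b{\left(F,Y \right)} = 2 + 2 = 4$)
$v{\left(u,a \right)} = -2 + a^{2}$ ($v{\left(u,a \right)} = a^{2} - 2 = -2 + a^{2}$)
$E{\left(R,X \right)} = -2 + \left(4 + X\right)^{2}$ ($E{\left(R,X \right)} = -2 + \left(X + 4\right)^{2} = -2 + \left(4 + X\right)^{2}$)
$\left(14 + E{\left(-4,v{\left(t,I{\left(3 \right)} \right)} \right)}\right)^{2} = \left(14 - \left(2 - \left(4 - \left(2 - \left(\left(-1\right) 3\right)^{2}\right)\right)^{2}\right)\right)^{2} = \left(14 - \left(2 - \left(4 - \left(2 - \left(-3\right)^{2}\right)\right)^{2}\right)\right)^{2} = \left(14 - \left(2 - \left(4 + \left(-2 + 9\right)\right)^{2}\right)\right)^{2} = \left(14 - \left(2 - \left(4 + 7\right)^{2}\right)\right)^{2} = \left(14 - \left(2 - 11^{2}\right)\right)^{2} = \left(14 + \left(-2 + 121\right)\right)^{2} = \left(14 + 119\right)^{2} = 133^{2} = 17689$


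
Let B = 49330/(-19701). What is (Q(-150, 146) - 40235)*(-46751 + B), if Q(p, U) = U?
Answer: 12308536106503/6567 ≈ 1.8743e+9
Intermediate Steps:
B = -49330/19701 (B = 49330*(-1/19701) = -49330/19701 ≈ -2.5039)
(Q(-150, 146) - 40235)*(-46751 + B) = (146 - 40235)*(-46751 - 49330/19701) = -40089*(-921090781/19701) = 12308536106503/6567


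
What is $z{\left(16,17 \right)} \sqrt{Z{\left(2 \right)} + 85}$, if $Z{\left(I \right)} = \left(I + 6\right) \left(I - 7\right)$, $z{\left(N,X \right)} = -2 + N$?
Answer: $42 \sqrt{5} \approx 93.915$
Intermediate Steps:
$Z{\left(I \right)} = \left(-7 + I\right) \left(6 + I\right)$ ($Z{\left(I \right)} = \left(6 + I\right) \left(-7 + I\right) = \left(-7 + I\right) \left(6 + I\right)$)
$z{\left(16,17 \right)} \sqrt{Z{\left(2 \right)} + 85} = \left(-2 + 16\right) \sqrt{\left(-42 + 2^{2} - 2\right) + 85} = 14 \sqrt{\left(-42 + 4 - 2\right) + 85} = 14 \sqrt{-40 + 85} = 14 \sqrt{45} = 14 \cdot 3 \sqrt{5} = 42 \sqrt{5}$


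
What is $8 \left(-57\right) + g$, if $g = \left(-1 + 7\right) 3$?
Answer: $-438$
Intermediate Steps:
$g = 18$ ($g = 6 \cdot 3 = 18$)
$8 \left(-57\right) + g = 8 \left(-57\right) + 18 = -456 + 18 = -438$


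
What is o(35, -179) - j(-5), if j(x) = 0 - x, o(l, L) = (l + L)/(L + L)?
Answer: -823/179 ≈ -4.5978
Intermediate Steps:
o(l, L) = (L + l)/(2*L) (o(l, L) = (L + l)/((2*L)) = (L + l)*(1/(2*L)) = (L + l)/(2*L))
j(x) = -x
o(35, -179) - j(-5) = (½)*(-179 + 35)/(-179) - (-1)*(-5) = (½)*(-1/179)*(-144) - 1*5 = 72/179 - 5 = -823/179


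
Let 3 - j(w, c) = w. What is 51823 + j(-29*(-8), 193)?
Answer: 51594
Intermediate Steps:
j(w, c) = 3 - w
51823 + j(-29*(-8), 193) = 51823 + (3 - (-29)*(-8)) = 51823 + (3 - 1*232) = 51823 + (3 - 232) = 51823 - 229 = 51594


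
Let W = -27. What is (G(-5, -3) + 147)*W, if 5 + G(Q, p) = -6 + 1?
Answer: -3699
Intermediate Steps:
G(Q, p) = -10 (G(Q, p) = -5 + (-6 + 1) = -5 - 5 = -10)
(G(-5, -3) + 147)*W = (-10 + 147)*(-27) = 137*(-27) = -3699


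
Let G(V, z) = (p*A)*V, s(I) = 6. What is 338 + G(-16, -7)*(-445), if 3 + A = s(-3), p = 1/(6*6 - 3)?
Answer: 10838/11 ≈ 985.27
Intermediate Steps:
p = 1/33 (p = 1/(36 - 3) = 1/33 ≈ 0.030303)
A = 3 (A = -3 + 6 = 3)
G(V, z) = V/11 (G(V, z) = ((1/33)*3)*V = V/11)
338 + G(-16, -7)*(-445) = 338 + ((1/11)*(-16))*(-445) = 338 - 16/11*(-445) = 338 + 7120/11 = 10838/11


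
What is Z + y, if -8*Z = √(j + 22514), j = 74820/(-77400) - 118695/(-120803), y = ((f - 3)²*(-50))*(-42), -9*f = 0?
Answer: 18900 - √295699722392336070/28992720 ≈ 18881.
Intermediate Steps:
f = 0 (f = -⅑*0 = 0)
y = 18900 (y = ((0 - 3)²*(-50))*(-42) = ((-3)²*(-50))*(-42) = (9*(-50))*(-42) = -450*(-42) = 18900)
j = 57563/3624090 (j = 74820*(-1/77400) - 118695*(-1/120803) = -29/30 + 118695/120803 = 57563/3624090 ≈ 0.015883)
Z = -√295699722392336070/28992720 (Z = -√(57563/3624090 + 22514)/8 = -√295699722392336070/28992720 ≈ -18.756)
Z + y = -√295699722392336070/28992720 + 18900 = 18900 - √295699722392336070/28992720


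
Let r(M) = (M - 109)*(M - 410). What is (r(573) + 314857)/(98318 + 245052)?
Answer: 390489/343370 ≈ 1.1372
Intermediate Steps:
r(M) = (-410 + M)*(-109 + M) (r(M) = (-109 + M)*(-410 + M) = (-410 + M)*(-109 + M))
(r(573) + 314857)/(98318 + 245052) = ((44690 + 573² - 519*573) + 314857)/(98318 + 245052) = ((44690 + 328329 - 297387) + 314857)/343370 = (75632 + 314857)*(1/343370) = 390489*(1/343370) = 390489/343370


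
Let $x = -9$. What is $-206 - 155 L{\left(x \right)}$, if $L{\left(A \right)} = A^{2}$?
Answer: $-12761$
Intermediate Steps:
$-206 - 155 L{\left(x \right)} = -206 - 155 \left(-9\right)^{2} = -206 - 12555 = -12761$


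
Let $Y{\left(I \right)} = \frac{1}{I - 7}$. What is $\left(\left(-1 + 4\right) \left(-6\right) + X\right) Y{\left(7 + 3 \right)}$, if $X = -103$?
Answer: $- \frac{121}{3} \approx -40.333$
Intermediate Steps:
$Y{\left(I \right)} = \frac{1}{-7 + I}$
$\left(\left(-1 + 4\right) \left(-6\right) + X\right) Y{\left(7 + 3 \right)} = \frac{\left(-1 + 4\right) \left(-6\right) - 103}{-7 + \left(7 + 3\right)} = \frac{3 \left(-6\right) - 103}{-7 + 10} = \frac{-18 - 103}{3} = \left(-121\right) \frac{1}{3} = - \frac{121}{3}$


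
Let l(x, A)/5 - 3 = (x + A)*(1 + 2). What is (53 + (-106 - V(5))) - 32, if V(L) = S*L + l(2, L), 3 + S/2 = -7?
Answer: -105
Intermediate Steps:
S = -20 (S = -6 + 2*(-7) = -6 - 14 = -20)
l(x, A) = 15 + 15*A + 15*x (l(x, A) = 15 + 5*((x + A)*(1 + 2)) = 15 + 5*((A + x)*3) = 15 + 5*(3*A + 3*x) = 15 + (15*A + 15*x) = 15 + 15*A + 15*x)
V(L) = 45 - 5*L (V(L) = -20*L + (15 + 15*L + 15*2) = -20*L + (15 + 15*L + 30) = -20*L + (45 + 15*L) = 45 - 5*L)
(53 + (-106 - V(5))) - 32 = (53 + (-106 - (45 - 5*5))) - 32 = (53 + (-106 - (45 - 25))) - 32 = (53 + (-106 - 1*20)) - 32 = (53 + (-106 - 20)) - 32 = (53 - 126) - 32 = -73 - 32 = -105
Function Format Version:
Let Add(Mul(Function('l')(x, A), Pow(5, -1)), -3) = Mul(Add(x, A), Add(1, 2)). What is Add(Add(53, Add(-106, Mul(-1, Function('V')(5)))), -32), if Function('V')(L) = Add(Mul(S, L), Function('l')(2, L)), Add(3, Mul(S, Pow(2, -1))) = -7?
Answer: -105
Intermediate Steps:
S = -20 (S = Add(-6, Mul(2, -7)) = Add(-6, -14) = -20)
Function('l')(x, A) = Add(15, Mul(15, A), Mul(15, x)) (Function('l')(x, A) = Add(15, Mul(5, Mul(Add(x, A), Add(1, 2)))) = Add(15, Mul(5, Mul(Add(A, x), 3))) = Add(15, Mul(5, Add(Mul(3, A), Mul(3, x)))) = Add(15, Add(Mul(15, A), Mul(15, x))) = Add(15, Mul(15, A), Mul(15, x)))
Function('V')(L) = Add(45, Mul(-5, L)) (Function('V')(L) = Add(Mul(-20, L), Add(15, Mul(15, L), Mul(15, 2))) = Add(Mul(-20, L), Add(15, Mul(15, L), 30)) = Add(Mul(-20, L), Add(45, Mul(15, L))) = Add(45, Mul(-5, L)))
Add(Add(53, Add(-106, Mul(-1, Function('V')(5)))), -32) = Add(Add(53, Add(-106, Mul(-1, Add(45, Mul(-5, 5))))), -32) = Add(Add(53, Add(-106, Mul(-1, Add(45, -25)))), -32) = Add(Add(53, Add(-106, Mul(-1, 20))), -32) = Add(Add(53, Add(-106, -20)), -32) = Add(Add(53, -126), -32) = Add(-73, -32) = -105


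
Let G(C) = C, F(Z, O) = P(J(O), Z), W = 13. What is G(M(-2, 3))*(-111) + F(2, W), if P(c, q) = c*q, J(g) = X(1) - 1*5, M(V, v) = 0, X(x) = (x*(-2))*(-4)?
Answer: 6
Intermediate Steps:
X(x) = 8*x (X(x) = -2*x*(-4) = 8*x)
J(g) = 3 (J(g) = 8*1 - 1*5 = 8 - 5 = 3)
F(Z, O) = 3*Z
G(M(-2, 3))*(-111) + F(2, W) = 0*(-111) + 3*2 = 0 + 6 = 6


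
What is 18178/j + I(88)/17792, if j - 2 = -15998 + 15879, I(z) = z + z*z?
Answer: -40313329/260208 ≈ -154.93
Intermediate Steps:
I(z) = z + z**2
j = -117 (j = 2 + (-15998 + 15879) = 2 - 119 = -117)
18178/j + I(88)/17792 = 18178/(-117) + (88*(1 + 88))/17792 = 18178*(-1/117) + (88*89)*(1/17792) = -18178/117 + 7832*(1/17792) = -18178/117 + 979/2224 = -40313329/260208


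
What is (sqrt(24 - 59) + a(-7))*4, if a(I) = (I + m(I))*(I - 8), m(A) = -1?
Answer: 480 + 4*I*sqrt(35) ≈ 480.0 + 23.664*I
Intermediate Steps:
a(I) = (-1 + I)*(-8 + I) (a(I) = (I - 1)*(I - 8) = (-1 + I)*(-8 + I))
(sqrt(24 - 59) + a(-7))*4 = (sqrt(24 - 59) + (8 + (-7)**2 - 9*(-7)))*4 = (sqrt(-35) + (8 + 49 + 63))*4 = (I*sqrt(35) + 120)*4 = (120 + I*sqrt(35))*4 = 480 + 4*I*sqrt(35)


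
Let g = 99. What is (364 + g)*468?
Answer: 216684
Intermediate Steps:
(364 + g)*468 = (364 + 99)*468 = 463*468 = 216684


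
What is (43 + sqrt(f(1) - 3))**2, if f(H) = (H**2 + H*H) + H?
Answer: 1849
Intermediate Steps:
f(H) = H + 2*H**2 (f(H) = (H**2 + H**2) + H = 2*H**2 + H = H + 2*H**2)
(43 + sqrt(f(1) - 3))**2 = (43 + sqrt(1*(1 + 2*1) - 3))**2 = (43 + sqrt(1*(1 + 2) - 3))**2 = (43 + sqrt(1*3 - 3))**2 = (43 + sqrt(3 - 3))**2 = (43 + sqrt(0))**2 = (43 + 0)**2 = 43**2 = 1849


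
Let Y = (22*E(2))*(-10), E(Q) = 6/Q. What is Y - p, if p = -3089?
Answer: 2429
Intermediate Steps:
Y = -660 (Y = (22*(6/2))*(-10) = (22*(6*(1/2)))*(-10) = (22*3)*(-10) = 66*(-10) = -660)
Y - p = -660 - 1*(-3089) = -660 + 3089 = 2429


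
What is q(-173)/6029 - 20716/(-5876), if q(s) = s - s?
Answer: 5179/1469 ≈ 3.5255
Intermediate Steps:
q(s) = 0
q(-173)/6029 - 20716/(-5876) = 0/6029 - 20716/(-5876) = 0*(1/6029) - 20716*(-1/5876) = 0 + 5179/1469 = 5179/1469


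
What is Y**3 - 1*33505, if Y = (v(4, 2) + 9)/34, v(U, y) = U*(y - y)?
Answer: -1316879791/39304 ≈ -33505.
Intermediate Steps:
v(U, y) = 0 (v(U, y) = U*0 = 0)
Y = 9/34 (Y = (0 + 9)/34 = 9*(1/34) = 9/34 ≈ 0.26471)
Y**3 - 1*33505 = (9/34)**3 - 1*33505 = 729/39304 - 33505 = -1316879791/39304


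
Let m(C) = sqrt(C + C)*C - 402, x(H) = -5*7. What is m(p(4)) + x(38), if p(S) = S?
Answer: -437 + 8*sqrt(2) ≈ -425.69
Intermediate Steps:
x(H) = -35
m(C) = -402 + sqrt(2)*C**(3/2) (m(C) = sqrt(2*C)*C - 402 = (sqrt(2)*sqrt(C))*C - 402 = sqrt(2)*C**(3/2) - 402 = -402 + sqrt(2)*C**(3/2))
m(p(4)) + x(38) = (-402 + sqrt(2)*4**(3/2)) - 35 = (-402 + sqrt(2)*8) - 35 = (-402 + 8*sqrt(2)) - 35 = -437 + 8*sqrt(2)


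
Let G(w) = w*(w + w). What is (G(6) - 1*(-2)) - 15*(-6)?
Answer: 164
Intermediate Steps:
G(w) = 2*w² (G(w) = w*(2*w) = 2*w²)
(G(6) - 1*(-2)) - 15*(-6) = (2*6² - 1*(-2)) - 15*(-6) = (2*36 + 2) + 90 = (72 + 2) + 90 = 74 + 90 = 164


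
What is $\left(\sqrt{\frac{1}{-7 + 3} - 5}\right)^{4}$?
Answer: $\frac{441}{16} \approx 27.563$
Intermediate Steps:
$\left(\sqrt{\frac{1}{-7 + 3} - 5}\right)^{4} = \left(\sqrt{\frac{1}{-4} - 5}\right)^{4} = \left(\sqrt{- \frac{1}{4} - 5}\right)^{4} = \left(\sqrt{- \frac{21}{4}}\right)^{4} = \left(\frac{i \sqrt{21}}{2}\right)^{4} = \frac{441}{16}$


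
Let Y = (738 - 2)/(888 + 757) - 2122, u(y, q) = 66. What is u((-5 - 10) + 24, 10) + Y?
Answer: -3381384/1645 ≈ -2055.6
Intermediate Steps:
Y = -3489954/1645 (Y = 736/1645 - 2122 = -3489954/1645 ≈ -2121.6)
u((-5 - 10) + 24, 10) + Y = 66 - 3489954/1645 = -3381384/1645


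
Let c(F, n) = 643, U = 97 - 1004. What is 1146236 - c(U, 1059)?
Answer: 1145593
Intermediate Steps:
U = -907
1146236 - c(U, 1059) = 1146236 - 1*643 = 1146236 - 643 = 1145593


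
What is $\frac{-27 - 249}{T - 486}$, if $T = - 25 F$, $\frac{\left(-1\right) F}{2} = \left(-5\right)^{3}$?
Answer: $\frac{69}{1684} \approx 0.040974$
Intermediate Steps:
$F = 250$ ($F = - 2 \left(-5\right)^{3} = \left(-2\right) \left(-125\right) = 250$)
$T = -6250$ ($T = \left(-25\right) 250 = -6250$)
$\frac{-27 - 249}{T - 486} = \frac{-27 - 249}{-6250 - 486} = \frac{-27 - 249}{-6736} = \left(-276\right) \left(- \frac{1}{6736}\right) = \frac{69}{1684}$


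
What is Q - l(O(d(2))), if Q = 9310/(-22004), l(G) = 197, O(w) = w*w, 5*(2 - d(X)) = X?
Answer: -2172049/11002 ≈ -197.42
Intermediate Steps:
d(X) = 2 - X/5
O(w) = w²
Q = -4655/11002 (Q = 9310*(-1/22004) = -4655/11002 ≈ -0.42310)
Q - l(O(d(2))) = -4655/11002 - 1*197 = -4655/11002 - 197 = -2172049/11002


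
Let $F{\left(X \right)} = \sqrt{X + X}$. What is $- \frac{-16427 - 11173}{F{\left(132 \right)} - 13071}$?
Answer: $- \frac{120253200}{56950259} - \frac{18400 \sqrt{66}}{56950259} \approx -2.1142$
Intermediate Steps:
$F{\left(X \right)} = \sqrt{2} \sqrt{X}$ ($F{\left(X \right)} = \sqrt{2 X} = \sqrt{2} \sqrt{X}$)
$- \frac{-16427 - 11173}{F{\left(132 \right)} - 13071} = - \frac{-16427 - 11173}{\sqrt{2} \sqrt{132} - 13071} = - \frac{-27600}{\sqrt{2} \cdot 2 \sqrt{33} - 13071} = - \frac{-27600}{2 \sqrt{66} - 13071} = - \frac{-27600}{-13071 + 2 \sqrt{66}} = \frac{27600}{-13071 + 2 \sqrt{66}}$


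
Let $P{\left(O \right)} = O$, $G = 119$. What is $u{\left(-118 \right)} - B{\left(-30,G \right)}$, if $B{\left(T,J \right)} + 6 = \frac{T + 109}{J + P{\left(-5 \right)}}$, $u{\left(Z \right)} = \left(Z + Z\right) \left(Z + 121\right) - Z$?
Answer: $- \frac{66655}{114} \approx -584.69$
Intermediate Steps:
$u{\left(Z \right)} = - Z + 2 Z \left(121 + Z\right)$ ($u{\left(Z \right)} = 2 Z \left(121 + Z\right) - Z = - Z + 2 Z \left(121 + Z\right)$)
$B{\left(T,J \right)} = -6 + \frac{109 + T}{-5 + J}$ ($B{\left(T,J \right)} = -6 + \frac{T + 109}{J - 5} = -6 + \frac{109 + T}{-5 + J}$)
$u{\left(-118 \right)} - B{\left(-30,G \right)} = - 118 \left(241 + 2 \left(-118\right)\right) - \frac{139 - 30 - 714}{-5 + 119} = - 118 \left(241 - 236\right) - \frac{139 - 30 - 714}{114} = \left(-118\right) 5 - \frac{1}{114} \left(-605\right) = -590 - - \frac{605}{114} = -590 + \frac{605}{114} = - \frac{66655}{114}$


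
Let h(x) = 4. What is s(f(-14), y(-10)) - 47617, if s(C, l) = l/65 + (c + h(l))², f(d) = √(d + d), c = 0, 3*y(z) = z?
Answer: -1856441/39 ≈ -47601.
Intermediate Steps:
y(z) = z/3
f(d) = √2*√d (f(d) = √(2*d) = √2*√d)
s(C, l) = 16 + l/65 (s(C, l) = l/65 + (0 + 4)² = l/65 + 4² = l/65 + 16 = 16 + l/65)
s(f(-14), y(-10)) - 47617 = (16 + ((⅓)*(-10))/65) - 47617 = (16 + (1/65)*(-10/3)) - 47617 = (16 - 2/39) - 47617 = 622/39 - 47617 = -1856441/39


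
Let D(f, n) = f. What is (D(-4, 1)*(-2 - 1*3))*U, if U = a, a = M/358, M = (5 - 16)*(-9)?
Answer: 990/179 ≈ 5.5307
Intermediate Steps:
M = 99 (M = -11*(-9) = 99)
a = 99/358 ≈ 0.27654
U = 99/358 ≈ 0.27654
(D(-4, 1)*(-2 - 1*3))*U = -4*(-2 - 1*3)*(99/358) = -4*(-2 - 3)*(99/358) = -4*(-5)*(99/358) = 20*(99/358) = 990/179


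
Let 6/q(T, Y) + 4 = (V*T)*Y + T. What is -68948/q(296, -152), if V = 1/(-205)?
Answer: -3614667848/615 ≈ -5.8775e+6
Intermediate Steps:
V = -1/205 ≈ -0.0048781
q(T, Y) = 6/(-4 + T - T*Y/205) (q(T, Y) = 6/(-4 + ((-T/205)*Y + T)) = 6/(-4 + (-T*Y/205 + T)) = 6/(-4 + (T - T*Y/205)) = 6/(-4 + T - T*Y/205))
-68948/q(296, -152) = -68948/(1230/(-820 + 205*296 - 1*296*(-152))) = -68948/(1230/(-820 + 60680 + 44992)) = -68948/(1230/104852) = -68948/(1230*(1/104852)) = -68948/615/52426 = -68948*52426/615 = -3614667848/615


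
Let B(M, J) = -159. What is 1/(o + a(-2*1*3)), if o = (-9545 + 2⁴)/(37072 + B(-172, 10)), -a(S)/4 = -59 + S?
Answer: 36913/9587851 ≈ 0.0038500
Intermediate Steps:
a(S) = 236 - 4*S (a(S) = -4*(-59 + S) = 236 - 4*S)
o = -9529/36913 (o = (-9545 + 2⁴)/(37072 - 159) = (-9545 + 16)/36913 = -9529*1/36913 = -9529/36913 ≈ -0.25815)
1/(o + a(-2*1*3)) = 1/(-9529/36913 + (236 - 4*(-2*1)*3)) = 1/(-9529/36913 + (236 - (-8)*3)) = 1/(-9529/36913 + (236 - 4*(-6))) = 1/(-9529/36913 + (236 + 24)) = 1/(-9529/36913 + 260) = 1/(9587851/36913) = 36913/9587851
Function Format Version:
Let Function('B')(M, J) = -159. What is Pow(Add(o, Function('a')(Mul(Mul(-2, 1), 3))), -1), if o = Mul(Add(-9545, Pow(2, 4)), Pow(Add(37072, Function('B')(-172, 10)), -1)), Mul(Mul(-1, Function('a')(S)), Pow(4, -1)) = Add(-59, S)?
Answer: Rational(36913, 9587851) ≈ 0.0038500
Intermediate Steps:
Function('a')(S) = Add(236, Mul(-4, S)) (Function('a')(S) = Mul(-4, Add(-59, S)) = Add(236, Mul(-4, S)))
o = Rational(-9529, 36913) (o = Mul(Add(-9545, Pow(2, 4)), Pow(Add(37072, -159), -1)) = Mul(Add(-9545, 16), Pow(36913, -1)) = Mul(-9529, Rational(1, 36913)) = Rational(-9529, 36913) ≈ -0.25815)
Pow(Add(o, Function('a')(Mul(Mul(-2, 1), 3))), -1) = Pow(Add(Rational(-9529, 36913), Add(236, Mul(-4, Mul(Mul(-2, 1), 3)))), -1) = Pow(Add(Rational(-9529, 36913), Add(236, Mul(-4, Mul(-2, 3)))), -1) = Pow(Add(Rational(-9529, 36913), Add(236, Mul(-4, -6))), -1) = Pow(Add(Rational(-9529, 36913), Add(236, 24)), -1) = Pow(Add(Rational(-9529, 36913), 260), -1) = Pow(Rational(9587851, 36913), -1) = Rational(36913, 9587851)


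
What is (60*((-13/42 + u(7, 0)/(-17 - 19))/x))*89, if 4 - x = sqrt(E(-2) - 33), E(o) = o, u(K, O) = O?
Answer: -46280/357 - 11570*I*sqrt(35)/357 ≈ -129.64 - 191.73*I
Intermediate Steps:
x = 4 - I*sqrt(35) (x = 4 - sqrt(-2 - 33) = 4 - sqrt(-35) = 4 - I*sqrt(35) ≈ 4.0 - 5.9161*I)
(60*((-13/42 + u(7, 0)/(-17 - 19))/x))*89 = (60*((-13/42 + 0/(-17 - 19))/(4 - I*sqrt(35))))*89 = (60*((-13*1/42 + 0/(-36))/(4 - I*sqrt(35))))*89 = (60*((-13/42 + 0*(-1/36))/(4 - I*sqrt(35))))*89 = (60*((-13/42 + 0)/(4 - I*sqrt(35))))*89 = (60*(-13/(42*(4 - I*sqrt(35)))))*89 = -130/(7*(4 - I*sqrt(35)))*89 = -11570/(7*(4 - I*sqrt(35)))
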